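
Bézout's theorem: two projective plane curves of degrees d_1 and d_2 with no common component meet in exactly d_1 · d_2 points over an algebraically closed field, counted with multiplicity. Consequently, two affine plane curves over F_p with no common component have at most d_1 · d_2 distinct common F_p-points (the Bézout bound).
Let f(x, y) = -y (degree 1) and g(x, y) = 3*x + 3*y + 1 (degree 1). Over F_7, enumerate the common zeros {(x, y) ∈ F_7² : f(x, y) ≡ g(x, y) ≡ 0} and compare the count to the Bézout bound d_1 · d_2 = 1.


Common zeros: {(2, 0)}; count = 1; Bézout bound = 1.

deg(f) = 1, deg(g) = 1, so Bézout bound = 1.
Scan x ∈ F_7. For each x, list the y ∈ F_7 with f(x, y) ≡ 0 and those with g(x, y) ≡ 0 (mod 7); the common zeros in that column are the intersection.
  x = 0: f ≡ 0 at y ∈ {0}; g ≡ 0 at y ∈ {2}; common: ∅.
  x = 1: f ≡ 0 at y ∈ {0}; g ≡ 0 at y ∈ {1}; common: ∅.
  x = 2: f ≡ 0 at y ∈ {0}; g ≡ 0 at y ∈ {0}; common: {0}.
  x = 3: f ≡ 0 at y ∈ {0}; g ≡ 0 at y ∈ {6}; common: ∅.
  x = 4: f ≡ 0 at y ∈ {0}; g ≡ 0 at y ∈ {5}; common: ∅.
  x = 5: f ≡ 0 at y ∈ {0}; g ≡ 0 at y ∈ {4}; common: ∅.
  x = 6: f ≡ 0 at y ∈ {0}; g ≡ 0 at y ∈ {3}; common: ∅.
Collecting: common zeros = {(2, 0)}, so the count is 1.
Comparison with the Bézout bound: 1 ≤ 1 = deg(f)·deg(g), as expected for curves with no common component (the bound is attained).


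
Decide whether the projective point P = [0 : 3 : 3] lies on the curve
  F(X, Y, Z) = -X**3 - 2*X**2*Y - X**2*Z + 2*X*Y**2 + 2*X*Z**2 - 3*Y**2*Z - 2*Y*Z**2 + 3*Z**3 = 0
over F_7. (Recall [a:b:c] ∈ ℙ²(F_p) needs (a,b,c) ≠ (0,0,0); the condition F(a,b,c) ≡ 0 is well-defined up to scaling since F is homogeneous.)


F(0,3,3) ≡ 2 (mod 7); P is NOT on the curve.

Evaluate F(0, 3, 3) term-by-term (mod 7).
  -X**3 ↦ -1·0·1·1 = 0
  -2*X**2*Y ↦ -2·0·3·1 = 0
  -X**2*Z ↦ -1·0·1·3 = 0
  2*X*Y**2 ↦ 2·0·9·1 = 0
  2*X*Z**2 ↦ 2·0·1·9 = 0
  -3*Y**2*Z ↦ -3·1·9·3 = -81
  -2*Y*Z**2 ↦ -2·1·3·9 = -54
  3*Z**3 ↦ 3·1·1·27 = 81
Sum: F(0, 3, 3) = (0) + (0) + (0) + (0) + (0) + (-81) + (-54) + (81) = -54.
Reducing mod 7: -54 ≡ 2 (mod 7).
Since F(a, b, c) ≡ 2 ≠ 0 (mod 7), P does NOT lie on the curve.


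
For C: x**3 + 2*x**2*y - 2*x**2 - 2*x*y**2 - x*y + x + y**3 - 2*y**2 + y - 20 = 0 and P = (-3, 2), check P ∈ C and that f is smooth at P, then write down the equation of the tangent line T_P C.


Tangent line at P: 6*x + 50*y - 82 = 0.

Step 1: f(-3, 2) = 0, so P lies on C.
Step 2: partial derivatives
  f_x(x, y) = 3*x**2 + 4*x*y - 4*x - 2*y**2 - y + 1, f_y(x, y) = 2*x**2 - 4*x*y - x + 3*y**2 - 4*y + 1.
  f_x(P) = 6, f_y(P) = 50 (gradient nonzero, so P is smooth).
Step 3: tangent line at P: 6·(x − -3) + 50·(y − 2) = 0.
Expanding: 6*x + 50*y - 82 = 0.


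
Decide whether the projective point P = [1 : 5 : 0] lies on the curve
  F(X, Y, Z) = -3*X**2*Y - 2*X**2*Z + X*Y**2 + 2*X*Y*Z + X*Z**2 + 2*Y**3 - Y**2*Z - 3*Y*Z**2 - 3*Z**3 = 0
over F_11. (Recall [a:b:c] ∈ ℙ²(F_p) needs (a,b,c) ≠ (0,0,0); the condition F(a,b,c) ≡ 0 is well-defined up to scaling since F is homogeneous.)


F(1,5,0) ≡ 7 (mod 11); P is NOT on the curve.

Evaluate F(1, 5, 0) term-by-term (mod 11).
  -3*X**2*Y ↦ -3·1·5·1 = -15
  -2*X**2*Z ↦ -2·1·1·0 = 0
  X*Y**2 ↦ 1·1·25·1 = 25
  2*X*Y*Z ↦ 2·1·5·0 = 0
  X*Z**2 ↦ 1·1·1·0 = 0
  2*Y**3 ↦ 2·1·125·1 = 250
  -Y**2*Z ↦ -1·1·25·0 = 0
  -3*Y*Z**2 ↦ -3·1·5·0 = 0
  -3*Z**3 ↦ -3·1·1·0 = 0
Sum: F(1, 5, 0) = (-15) + (0) + (25) + (0) + (0) + (250) + (0) + (0) + (0) = 260.
Reducing mod 11: 260 ≡ 7 (mod 11).
Since F(a, b, c) ≡ 7 ≠ 0 (mod 11), P does NOT lie on the curve.


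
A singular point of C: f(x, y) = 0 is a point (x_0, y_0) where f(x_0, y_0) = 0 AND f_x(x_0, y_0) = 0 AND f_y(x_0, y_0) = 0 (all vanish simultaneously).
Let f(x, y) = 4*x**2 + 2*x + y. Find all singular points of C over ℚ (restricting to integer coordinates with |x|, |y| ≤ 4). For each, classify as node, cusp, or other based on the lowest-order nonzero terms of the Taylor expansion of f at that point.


No singular points in the scanned grid; C is smooth there.

Compute partial derivatives:
  f_x = 8*x + 2.
  f_y = 1.
f_y = 1 is a nonzero constant, so f_y never vanishes: no point (x, y) can satisfy f = f_x = f_y = 0. In particular no (x, y) ∈ {−4, ..., 4}² is singular; the curve is smooth.


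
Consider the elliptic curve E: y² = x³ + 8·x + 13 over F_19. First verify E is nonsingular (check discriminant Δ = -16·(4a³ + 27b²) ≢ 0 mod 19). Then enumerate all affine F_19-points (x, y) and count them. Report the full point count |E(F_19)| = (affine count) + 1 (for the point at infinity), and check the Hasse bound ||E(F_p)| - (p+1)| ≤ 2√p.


Affine points = {(3, 8), (3, 11), (5, 8), (5, 11), (6, 7), (6, 12), (8, 0), (9, 4), (9, 15), (11, 8), (11, 11), (14, 0), (16, 0), (18, 2), (18, 17)}; affine count = 15; |E(F_19)| = 16.

Discriminant check: Δ ∝ 4a³ + 27b² = 4·8³ + 27·13² = 4·512 + 27·169 ≡ 18 (mod 19). Nonzero ⇒ E is nonsingular.
For each x ∈ F_19, compute rhs = x³ + 8·x + 13 mod 19, then count y ∈ F_19 with y² ≡ rhs.
  x = 0: rhs = 13, matching y values: none (0 points).
  x = 1: rhs = 3, matching y values: none (0 points).
  x = 2: rhs = 18, matching y values: none (0 points).
  x = 3: rhs = 7, matching y values: 8, 11 (2 points).
  x = 4: rhs = 14, matching y values: none (0 points).
  x = 5: rhs = 7, matching y values: 8, 11 (2 points).
  x = 6: rhs = 11, matching y values: 7, 12 (2 points).
  x = 7: rhs = 13, matching y values: none (0 points).
  x = 8: rhs = 0, matching y values: 0 (1 points).
  x = 9: rhs = 16, matching y values: 4, 15 (2 points).
  x = 10: rhs = 10, matching y values: none (0 points).
  x = 11: rhs = 7, matching y values: 8, 11 (2 points).
  x = 12: rhs = 13, matching y values: none (0 points).
  x = 13: rhs = 15, matching y values: none (0 points).
  x = 14: rhs = 0, matching y values: 0 (1 points).
  x = 15: rhs = 12, matching y values: none (0 points).
  x = 16: rhs = 0, matching y values: 0 (1 points).
  x = 17: rhs = 8, matching y values: none (0 points).
  x = 18: rhs = 4, matching y values: 2, 17 (2 points).
Total affine count: 15.
Full point count |E(F_19)| = 15 + 1 = 16.
Hasse bound: |16 − (19+1)| = |-4| = 4 ≤ 2√19 ≈ 8.7178 ✓.


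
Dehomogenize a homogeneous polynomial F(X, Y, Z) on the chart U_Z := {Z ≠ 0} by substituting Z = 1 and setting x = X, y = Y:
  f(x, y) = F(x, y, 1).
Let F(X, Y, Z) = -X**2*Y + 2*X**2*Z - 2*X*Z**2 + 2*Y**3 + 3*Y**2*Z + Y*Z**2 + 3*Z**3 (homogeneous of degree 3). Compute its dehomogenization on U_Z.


f(x, y) = -x**2*y + 2*x**2 - 2*x + 2*y**3 + 3*y**2 + y + 3

On U_Z we set Z = 1. Each monomial c·X^i·Y^j·Z^k in F becomes c·x^i·y^j·1^k = c·x^i·y^j.
Substituting Z = 1: F(X, Y, 1) = -x**2*y + 2*x**2 - 2*x + 2*y**3 + 3*y**2 + y + 3.
Note: deg(f) ≤ deg(F) = 3; strict inequality happens when F is divisible by Z (lost terms).


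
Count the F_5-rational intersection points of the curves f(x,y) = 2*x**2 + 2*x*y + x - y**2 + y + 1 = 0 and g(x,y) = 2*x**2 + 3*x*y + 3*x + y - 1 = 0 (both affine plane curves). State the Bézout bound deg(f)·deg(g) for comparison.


Common zeros: {(1, 4), (2, 1)}; count = 2; Bézout bound = 4.

deg(f) = 2, deg(g) = 2, so Bézout bound = 4.
Scan x ∈ F_5. For each x, list the y ∈ F_5 with f(x, y) ≡ 0 and those with g(x, y) ≡ 0 (mod 5); the common zeros in that column are the intersection.
  x = 0: f ≡ 0 at y ∈ {3}; g ≡ 0 at y ∈ {1}; common: ∅.
  x = 1: f ≡ 0 at y ∈ {4}; g ≡ 0 at y ∈ {4}; common: {4}.
  x = 2: f ≡ 0 at y ∈ {1, 4}; g ≡ 0 at y ∈ {1}; common: {1}.
  x = 3: f ≡ 0 at y ∈ ∅; g ≡ 0 at y ∈ ∅; common: ∅.
  x = 4: f ≡ 0 at y ∈ {1, 3}; g ≡ 0 at y ∈ {4}; common: ∅.
Collecting: common zeros = {(1, 4), (2, 1)}, so the count is 2.
Comparison with the Bézout bound: 2 ≤ 4 = deg(f)·deg(g), as expected for curves with no common component (the affine F_5-count falls short of the bound because intersections may lie at infinity, over extension fields, or carry multiplicity).


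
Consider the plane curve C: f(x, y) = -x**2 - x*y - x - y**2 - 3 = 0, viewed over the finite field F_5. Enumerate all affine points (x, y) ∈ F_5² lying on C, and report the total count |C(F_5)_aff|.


Affine F_5-points: {(1, 0), (1, 4), (3, 0), (3, 2), (4, 2), (4, 4)}; count = 6.

For each of the 25 pairs (x, y) ∈ F_5², evaluate f(x, y) mod 5. Record the zeros.
  x = 0: [0↦2, 1↦1, 2↦3, 3↦3, 4↦1]  zeros at y ∈ ∅
  x = 1: [0↦0, 1↦3, 2↦4, 3↦3, 4↦0]  zeros at y ∈ {0, 4}
  x = 2: [0↦1, 1↦3, 2↦3, 3↦1, 4↦2]  zeros at y ∈ ∅
  x = 3: [0↦0, 1↦1, 2↦0, 3↦2, 4↦2]  zeros at y ∈ {0, 2}
  x = 4: [0↦2, 1↦2, 2↦0, 3↦1, 4↦0]  zeros at y ∈ {2, 4}
Collecting zeros: affine points = {(1, 0), (1, 4), (3, 0), (3, 2), (4, 2), (4, 4)}.
Total count |C(F_5)_aff| = 6.


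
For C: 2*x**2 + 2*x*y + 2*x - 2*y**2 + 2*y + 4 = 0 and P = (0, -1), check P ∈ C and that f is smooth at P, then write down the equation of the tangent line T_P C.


Tangent line at P: 6*y + 6 = 0.

Step 1: f(0, -1) = 0, so P lies on C.
Step 2: partial derivatives
  f_x(x, y) = 4*x + 2*y + 2, f_y(x, y) = 2*x - 4*y + 2.
  f_x(P) = 0, f_y(P) = 6 (gradient nonzero, so P is smooth).
Step 3: tangent line at P: 0·(x − 0) + 6·(y − -1) = 0.
Expanding: 6*y + 6 = 0.


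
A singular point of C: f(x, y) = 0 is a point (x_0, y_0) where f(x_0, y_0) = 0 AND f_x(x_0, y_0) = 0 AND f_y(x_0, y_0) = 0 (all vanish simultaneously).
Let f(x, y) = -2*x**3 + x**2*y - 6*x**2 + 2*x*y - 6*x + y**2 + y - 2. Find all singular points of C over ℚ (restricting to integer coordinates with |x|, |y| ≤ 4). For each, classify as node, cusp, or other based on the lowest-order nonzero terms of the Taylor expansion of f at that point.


Singular points: {(-1, 0)}; classification: cusp.

Compute partial derivatives:
  f_x = -6*x**2 + 2*x*y - 12*x + 2*y - 6.
  f_y = x**2 + 2*x + 2*y + 1.
Scan x_0 ∈ {−4, ..., 4}. For each x_0, f_y(x_0, y) is a polynomial in y; find its integer roots y ∈ {−4, ..., 4}, then test f_x and f at those candidates.
  x = -4: f_y(-4, y) = 2*y + 9; no integer root y with |y| ≤ 4.
  x = -3: f_y(-3, y) = 2*y + 4; vanishes at y ∈ {-2}. (-3, -2): f_x = -16 ≠ 0.
  x = -2: f_y(-2, y) = 2*y + 1; no integer root y with |y| ≤ 4.
  x = -1: f_y(-1, y) = 2*y; vanishes at y ∈ {0}. (-1, 0): f_x = 0, f = 0 — SINGULAR.
  x = 0: f_y(0, y) = 2*y + 1; no integer root y with |y| ≤ 4.
  x = 1: f_y(1, y) = 2*y + 4; vanishes at y ∈ {-2}. (1, -2): f_x = -32 ≠ 0.
  x = 2: f_y(2, y) = 2*y + 9; no integer root y with |y| ≤ 4.
  x = 3: f_y(3, y) = 2*y + 16; no integer root y with |y| ≤ 4.
  x = 4: f_y(4, y) = 2*y + 25; no integer root y with |y| ≤ 4.
Only singular point on the grid: (-1, 0).
Classify: substitute x = -1 + u, y = 0 + v and expand: f = -2*u**3 + u**2*v + v**2.
No constant or linear terms (consistent with a singular point). Quadratic part: v**2. Cubic part: -2*u**3 + u**2*v.
The quadratic part v**2 is a perfect square, so there is a single (double) tangent line v = 0, i.e. y = 0. Restricting the cubic part to that line (v = 0) leaves -2*u**3 ≠ 0, so f is not divisible by v and the branch is v² ≈ 2*u**3 to lowest order — this is a cusp.
Classification: cusp.


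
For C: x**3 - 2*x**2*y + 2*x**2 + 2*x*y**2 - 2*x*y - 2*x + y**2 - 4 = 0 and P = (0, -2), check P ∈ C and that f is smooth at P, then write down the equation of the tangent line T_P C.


Tangent line at P: 10*x - 4*y - 8 = 0.

Step 1: f(0, -2) = 0, so P lies on C.
Step 2: partial derivatives
  f_x(x, y) = 3*x**2 - 4*x*y + 4*x + 2*y**2 - 2*y - 2, f_y(x, y) = -2*x**2 + 4*x*y - 2*x + 2*y.
  f_x(P) = 10, f_y(P) = -4 (gradient nonzero, so P is smooth).
Step 3: tangent line at P: 10·(x − 0) + -4·(y − -2) = 0.
Expanding: 10*x - 4*y - 8 = 0.


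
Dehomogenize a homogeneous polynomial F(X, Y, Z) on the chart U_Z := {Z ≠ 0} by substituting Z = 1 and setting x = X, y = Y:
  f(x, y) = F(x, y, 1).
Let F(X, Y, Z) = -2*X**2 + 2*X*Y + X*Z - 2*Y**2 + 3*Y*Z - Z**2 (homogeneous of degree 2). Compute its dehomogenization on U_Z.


f(x, y) = -2*x**2 + 2*x*y + x - 2*y**2 + 3*y - 1

On U_Z we set Z = 1. Each monomial c·X^i·Y^j·Z^k in F becomes c·x^i·y^j·1^k = c·x^i·y^j.
Substituting Z = 1: F(X, Y, 1) = -2*x**2 + 2*x*y + x - 2*y**2 + 3*y - 1.
Note: deg(f) ≤ deg(F) = 2; strict inequality happens when F is divisible by Z (lost terms).


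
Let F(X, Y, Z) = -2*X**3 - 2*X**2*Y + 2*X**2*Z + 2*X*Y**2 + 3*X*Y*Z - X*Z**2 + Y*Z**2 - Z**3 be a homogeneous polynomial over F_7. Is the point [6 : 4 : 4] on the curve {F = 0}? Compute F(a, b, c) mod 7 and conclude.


F(6,4,4) ≡ 1 (mod 7); P is NOT on the curve.

Evaluate F(6, 4, 4) term-by-term (mod 7).
  -2*X**3 ↦ -2·216·1·1 = -432
  -2*X**2*Y ↦ -2·36·4·1 = -288
  2*X**2*Z ↦ 2·36·1·4 = 288
  2*X*Y**2 ↦ 2·6·16·1 = 192
  3*X*Y*Z ↦ 3·6·4·4 = 288
  -X*Z**2 ↦ -1·6·1·16 = -96
  Y*Z**2 ↦ 1·1·4·16 = 64
  -Z**3 ↦ -1·1·1·64 = -64
Sum: F(6, 4, 4) = (-432) + (-288) + (288) + (192) + (288) + (-96) + (64) + (-64) = -48.
Reducing mod 7: -48 ≡ 1 (mod 7).
Since F(a, b, c) ≡ 1 ≠ 0 (mod 7), P does NOT lie on the curve.


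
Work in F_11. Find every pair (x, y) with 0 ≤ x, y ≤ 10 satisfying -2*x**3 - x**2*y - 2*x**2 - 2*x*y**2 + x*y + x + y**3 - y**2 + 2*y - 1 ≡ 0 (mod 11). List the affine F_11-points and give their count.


Affine F_11-points: {(0, 4), (6, 1), (7, 6), (8, 7), (9, 10), (10, 1)}; count = 6.

For each of the 121 pairs (x, y) ∈ F_11², evaluate f(x, y) mod 11. Record the zeros.
  x = 0: [0↦10, 1↦1, 2↦7, 3↦1, 4↦0, 5↦10, 6↦4, 7↦10, 8↦1, 9↦5, 10↦6]  zeros at y ∈ {4}
  x = 1: [0↦7, 1↦7, 2↦7, 3↦2, 4↦9, 5↦1, 6↦6, 7↦8, 8↦2, 9↦5, 10↦1]  zeros at y ∈ ∅
  x = 2: [0↦10, 1↦6, 2↦9, 3↦3, 4↦5, 5↦10, 6↦2, 7↦9, 8↦4, 9↦4, 10↦4]  zeros at y ∈ ∅
  x = 3: [0↦7, 1↦8, 2↦1, 3↦3, 4↦9, 5↦3, 6↦2, 7↦1, 8↦6, 9↦1, 10↦3]  zeros at y ∈ ∅
  x = 4: [0↦8, 1↦1, 2↦4, 3↦1, 4↦9, 5↦1, 6↦5, 7↦5, 8↦7, 9↦6, 10↦8]  zeros at y ∈ ∅
  x = 5: [0↦1, 1↦6, 2↦6, 3↦7, 4↦4, 5↦3, 6↦10, 7↦9, 8↦6, 9↦7, 10↦7]  zeros at y ∈ ∅
  x = 6: [0↦7, 1↦0, 2↦6, 3↦9, 4↦4, 5↦8, 6↦5, 7↦1, 8↦2, 9↦3, 10↦10]  zeros at y ∈ {1}
  x = 7: [0↦3, 1↦4, 2↦3, 3↦6, 4↦8, 5↦4, 6↦0, 7↦2, 8↦5, 9↦4, 10↦5]  zeros at y ∈ {6}
  x = 8: [0↦10, 1↦6, 2↦7, 3↦8, 4↦4, 5↦1, 6↦5, 7↦0, 8↦3, 9↦9, 10↦2]  zeros at y ∈ {7}
  x = 9: [0↦5, 1↦5, 2↦6, 3↦3, 4↦2, 5↦9, 6↦8, 7↦5, 8↦6, 9↦6, 10↦0]  zeros at y ∈ {10}
  x = 10: [0↦9, 1↦0, 2↦10, 3↦1, 4↦1, 5↦5, 6↦8, 7↦5, 8↦2, 9↦5, 10↦9]  zeros at y ∈ {1}
Collecting zeros: affine points = {(0, 4), (6, 1), (7, 6), (8, 7), (9, 10), (10, 1)}.
Total count |C(F_11)_aff| = 6.


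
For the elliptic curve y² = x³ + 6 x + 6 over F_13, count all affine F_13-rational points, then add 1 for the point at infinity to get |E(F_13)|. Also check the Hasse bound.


Affine points = {(1, 0), (2, 0), (3, 5), (3, 8), (4, 4), (4, 9), (7, 1), (7, 12), (9, 3), (9, 10), (10, 0), (11, 5), (11, 8), (12, 5), (12, 8)}; affine count = 15; |E(F_13)| = 16.

Discriminant check: Δ ∝ 4a³ + 27b² = 4·6³ + 27·6² = 4·216 + 27·36 ≡ 3 (mod 13). Nonzero ⇒ E is nonsingular.
For each x ∈ F_13, compute rhs = x³ + 6·x + 6 mod 13, then count y ∈ F_13 with y² ≡ rhs.
  x = 0: rhs = 6, matching y values: none (0 points).
  x = 1: rhs = 0, matching y values: 0 (1 points).
  x = 2: rhs = 0, matching y values: 0 (1 points).
  x = 3: rhs = 12, matching y values: 5, 8 (2 points).
  x = 4: rhs = 3, matching y values: 4, 9 (2 points).
  x = 5: rhs = 5, matching y values: none (0 points).
  x = 6: rhs = 11, matching y values: none (0 points).
  x = 7: rhs = 1, matching y values: 1, 12 (2 points).
  x = 8: rhs = 7, matching y values: none (0 points).
  x = 9: rhs = 9, matching y values: 3, 10 (2 points).
  x = 10: rhs = 0, matching y values: 0 (1 points).
  x = 11: rhs = 12, matching y values: 5, 8 (2 points).
  x = 12: rhs = 12, matching y values: 5, 8 (2 points).
Total affine count: 15.
Full point count |E(F_13)| = 15 + 1 = 16.
Hasse bound: |16 − (13+1)| = |2| = 2 ≤ 2√13 ≈ 7.2111 ✓.


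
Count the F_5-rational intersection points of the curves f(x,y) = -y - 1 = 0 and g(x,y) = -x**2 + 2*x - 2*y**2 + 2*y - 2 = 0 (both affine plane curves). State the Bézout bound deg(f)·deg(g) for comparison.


Common zeros: {(1, 4)}; count = 1; Bézout bound = 2.

deg(f) = 1, deg(g) = 2, so Bézout bound = 2.
Scan x ∈ F_5. For each x, list the y ∈ F_5 with f(x, y) ≡ 0 and those with g(x, y) ≡ 0 (mod 5); the common zeros in that column are the intersection.
  x = 0: f ≡ 0 at y ∈ {4}; g ≡ 0 at y ∈ ∅; common: ∅.
  x = 1: f ≡ 0 at y ∈ {4}; g ≡ 0 at y ∈ {2, 4}; common: {4}.
  x = 2: f ≡ 0 at y ∈ {4}; g ≡ 0 at y ∈ ∅; common: ∅.
  x = 3: f ≡ 0 at y ∈ {4}; g ≡ 0 at y ∈ {0, 1}; common: ∅.
  x = 4: f ≡ 0 at y ∈ {4}; g ≡ 0 at y ∈ {0, 1}; common: ∅.
Collecting: common zeros = {(1, 4)}, so the count is 1.
Comparison with the Bézout bound: 1 ≤ 2 = deg(f)·deg(g), as expected for curves with no common component (the affine F_5-count falls short of the bound because intersections may lie at infinity, over extension fields, or carry multiplicity).


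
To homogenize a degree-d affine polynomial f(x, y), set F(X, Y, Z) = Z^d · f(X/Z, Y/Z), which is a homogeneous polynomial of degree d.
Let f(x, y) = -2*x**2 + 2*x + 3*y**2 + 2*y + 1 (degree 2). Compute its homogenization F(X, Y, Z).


F(X, Y, Z) = -2*X**2 + 2*X*Z + 3*Y**2 + 2*Y*Z + Z**2

deg(f) = 2.
Substitute x = X/Z, y = Y/Z into f, then multiply by Z^2.
  monomial -2·x^2·y^0 ↦ -2·X^2·Y^0·Z^0.
  monomial 2·x^1·y^0 ↦ 2·X^1·Y^0·Z^1.
  monomial 3·x^0·y^2 ↦ 3·X^0·Y^2·Z^0.
  monomial 2·x^0·y^1 ↦ 2·X^0·Y^1·Z^1.
  monomial 1·x^0·y^0 ↦ 1·X^0·Y^0·Z^2.
Collecting: F(X, Y, Z) = -2*X**2 + 2*X*Z + 3*Y**2 + 2*Y*Z + Z**2.


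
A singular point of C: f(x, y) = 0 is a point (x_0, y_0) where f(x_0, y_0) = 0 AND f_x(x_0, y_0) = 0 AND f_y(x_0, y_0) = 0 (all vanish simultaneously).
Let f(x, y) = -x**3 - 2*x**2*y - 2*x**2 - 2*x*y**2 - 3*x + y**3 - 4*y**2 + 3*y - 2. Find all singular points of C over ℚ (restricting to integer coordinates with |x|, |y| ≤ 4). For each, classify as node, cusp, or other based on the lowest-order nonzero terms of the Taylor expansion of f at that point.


Singular points: {(-1, 1)}; classification: node.

Compute partial derivatives:
  f_x = -3*x**2 - 4*x*y - 4*x - 2*y**2 - 3.
  f_y = -2*x**2 - 4*x*y + 3*y**2 - 8*y + 3.
Scan x_0 ∈ {−4, ..., 4}. For each x_0, f_y(x_0, y) is a polynomial in y; find its integer roots y ∈ {−4, ..., 4}, then test f_x and f at those candidates.
  x = -4: f_y(-4, y) = 3*y**2 + 8*y - 29; no integer root y with |y| ≤ 4.
  x = -3: f_y(-3, y) = 3*y**2 + 4*y - 15; vanishes at y ∈ {-3}. (-3, -3): f_x = -72 ≠ 0.
  x = -2: f_y(-2, y) = 3*y**2 - 5; no integer root y with |y| ≤ 4.
  x = -1: f_y(-1, y) = 3*y**2 - 4*y + 1; vanishes at y ∈ {1}. (-1, 1): f_x = 0, f = 0 — SINGULAR.
  x = 0: f_y(0, y) = 3*y**2 - 8*y + 3; no integer root y with |y| ≤ 4.
  x = 1: f_y(1, y) = 3*y**2 - 12*y + 1; no integer root y with |y| ≤ 4.
  x = 2: f_y(2, y) = 3*y**2 - 16*y - 5; no integer root y with |y| ≤ 4.
  x = 3: f_y(3, y) = 3*y**2 - 20*y - 15; no integer root y with |y| ≤ 4.
  x = 4: f_y(4, y) = 3*y**2 - 24*y - 29; no integer root y with |y| ≤ 4.
Only singular point on the grid: (-1, 1).
Classify: substitute x = -1 + u, y = 1 + v and expand: f = -u**3 - 2*u**2*v - u**2 - 2*u*v**2 + v**3 + v**2.
No constant or linear terms (consistent with a singular point). Quadratic part: -u**2 + v**2. Cubic part: -u**3 - 2*u**2*v - 2*u*v**2 + v**3.
The quadratic part v**2 - u**2 = (v − u)(v + u) splits into two distinct linear factors, so there are two distinct tangent lines y − 1 = ±(x − -1) — this is a node (ordinary double point).
Classification: node.


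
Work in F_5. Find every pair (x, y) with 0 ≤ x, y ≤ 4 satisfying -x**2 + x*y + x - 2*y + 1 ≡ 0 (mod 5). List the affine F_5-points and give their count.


Affine F_5-points: {(0, 3), (1, 1), (3, 0), (4, 3)}; count = 4.

For each of the 25 pairs (x, y) ∈ F_5², evaluate f(x, y) mod 5. Record the zeros.
  x = 0: [0↦1, 1↦4, 2↦2, 3↦0, 4↦3]  zeros at y ∈ {3}
  x = 1: [0↦1, 1↦0, 2↦4, 3↦3, 4↦2]  zeros at y ∈ {1}
  x = 2: [0↦4, 1↦4, 2↦4, 3↦4, 4↦4]  zeros at y ∈ ∅
  x = 3: [0↦0, 1↦1, 2↦2, 3↦3, 4↦4]  zeros at y ∈ {0}
  x = 4: [0↦4, 1↦1, 2↦3, 3↦0, 4↦2]  zeros at y ∈ {3}
Collecting zeros: affine points = {(0, 3), (1, 1), (3, 0), (4, 3)}.
Total count |C(F_5)_aff| = 4.


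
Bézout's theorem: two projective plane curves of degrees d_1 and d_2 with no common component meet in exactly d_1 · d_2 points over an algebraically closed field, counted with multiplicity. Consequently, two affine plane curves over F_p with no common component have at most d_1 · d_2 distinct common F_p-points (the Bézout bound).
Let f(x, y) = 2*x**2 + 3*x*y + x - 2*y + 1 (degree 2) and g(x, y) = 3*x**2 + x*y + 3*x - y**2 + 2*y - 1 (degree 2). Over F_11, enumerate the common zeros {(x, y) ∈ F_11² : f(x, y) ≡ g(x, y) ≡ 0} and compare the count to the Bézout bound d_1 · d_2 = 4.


Common zeros: {(5, 5)}; count = 1; Bézout bound = 4.

deg(f) = 2, deg(g) = 2, so Bézout bound = 4.
Scan x ∈ F_11. For each x, list the y ∈ F_11 with f(x, y) ≡ 0 and those with g(x, y) ≡ 0 (mod 11); the common zeros in that column are the intersection.
  x = 0: f ≡ 0 at y ∈ {6}; g ≡ 0 at y ∈ {1}; common: ∅.
  x = 1: f ≡ 0 at y ∈ {7}; g ≡ 0 at y ∈ ∅; common: ∅.
  x = 2: f ≡ 0 at y ∈ {0}; g ≡ 0 at y ∈ ∅; common: ∅.
  x = 3: f ≡ 0 at y ∈ {0}; g ≡ 0 at y ∈ {8}; common: ∅.
  x = 4: f ≡ 0 at y ∈ {4}; g ≡ 0 at y ∈ ∅; common: ∅.
  x = 5: f ≡ 0 at y ∈ {5}; g ≡ 0 at y ∈ {2, 5}; common: {5}.
  x = 6: f ≡ 0 at y ∈ {4}; g ≡ 0 at y ∈ {1, 7}; common: ∅.
  x = 7: f ≡ 0 at y ∈ {6}; g ≡ 0 at y ∈ {4, 5}; common: ∅.
  x = 8: f ≡ 0 at y ∈ ∅; g ≡ 0 at y ∈ {2, 8}; common: ∅.
  x = 9: f ≡ 0 at y ∈ {5}; g ≡ 0 at y ∈ {4, 7}; common: ∅.
  x = 10: f ≡ 0 at y ∈ {7}; g ≡ 0 at y ∈ ∅; common: ∅.
Collecting: common zeros = {(5, 5)}, so the count is 1.
Comparison with the Bézout bound: 1 ≤ 4 = deg(f)·deg(g), as expected for curves with no common component (the affine F_11-count falls short of the bound because intersections may lie at infinity, over extension fields, or carry multiplicity).


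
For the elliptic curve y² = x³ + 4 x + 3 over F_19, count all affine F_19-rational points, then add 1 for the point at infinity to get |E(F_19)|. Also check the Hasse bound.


Affine points = {(2, 0), (3, 2), (3, 17), (4, 8), (4, 11), (10, 6), (10, 13), (17, 5), (17, 14), (18, 6), (18, 13)}; affine count = 11; |E(F_19)| = 12.

Discriminant check: Δ ∝ 4a³ + 27b² = 4·4³ + 27·3² = 4·64 + 27·9 ≡ 5 (mod 19). Nonzero ⇒ E is nonsingular.
For each x ∈ F_19, compute rhs = x³ + 4·x + 3 mod 19, then count y ∈ F_19 with y² ≡ rhs.
  x = 0: rhs = 3, matching y values: none (0 points).
  x = 1: rhs = 8, matching y values: none (0 points).
  x = 2: rhs = 0, matching y values: 0 (1 points).
  x = 3: rhs = 4, matching y values: 2, 17 (2 points).
  x = 4: rhs = 7, matching y values: 8, 11 (2 points).
  x = 5: rhs = 15, matching y values: none (0 points).
  x = 6: rhs = 15, matching y values: none (0 points).
  x = 7: rhs = 13, matching y values: none (0 points).
  x = 8: rhs = 15, matching y values: none (0 points).
  x = 9: rhs = 8, matching y values: none (0 points).
  x = 10: rhs = 17, matching y values: 6, 13 (2 points).
  x = 11: rhs = 10, matching y values: none (0 points).
  x = 12: rhs = 12, matching y values: none (0 points).
  x = 13: rhs = 10, matching y values: none (0 points).
  x = 14: rhs = 10, matching y values: none (0 points).
  x = 15: rhs = 18, matching y values: none (0 points).
  x = 16: rhs = 2, matching y values: none (0 points).
  x = 17: rhs = 6, matching y values: 5, 14 (2 points).
  x = 18: rhs = 17, matching y values: 6, 13 (2 points).
Total affine count: 11.
Full point count |E(F_19)| = 11 + 1 = 12.
Hasse bound: |12 − (19+1)| = |-8| = 8 ≤ 2√19 ≈ 8.7178 ✓.


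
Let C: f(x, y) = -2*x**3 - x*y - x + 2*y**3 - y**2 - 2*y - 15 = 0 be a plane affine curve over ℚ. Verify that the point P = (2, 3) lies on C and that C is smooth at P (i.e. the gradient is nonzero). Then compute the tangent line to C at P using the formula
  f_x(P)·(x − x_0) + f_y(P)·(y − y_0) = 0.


Tangent line at P: -28*x + 44*y - 76 = 0.

Step 1: f(2, 3) = 0, so P lies on C.
Step 2: partial derivatives
  f_x(x, y) = -6*x**2 - y - 1, f_y(x, y) = -x + 6*y**2 - 2*y - 2.
  f_x(P) = -28, f_y(P) = 44 (gradient nonzero, so P is smooth).
Step 3: tangent line at P: -28·(x − 2) + 44·(y − 3) = 0.
Expanding: -28*x + 44*y - 76 = 0.


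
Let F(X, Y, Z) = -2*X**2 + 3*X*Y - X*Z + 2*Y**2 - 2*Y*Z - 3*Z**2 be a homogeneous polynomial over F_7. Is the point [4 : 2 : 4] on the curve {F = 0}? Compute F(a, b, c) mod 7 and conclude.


F(4,2,4) ≡ 4 (mod 7); P is NOT on the curve.

Evaluate F(4, 2, 4) term-by-term (mod 7).
  -2*X**2 ↦ -2·16·1·1 = -32
  3*X*Y ↦ 3·4·2·1 = 24
  -X*Z ↦ -1·4·1·4 = -16
  2*Y**2 ↦ 2·1·4·1 = 8
  -2*Y*Z ↦ -2·1·2·4 = -16
  -3*Z**2 ↦ -3·1·1·16 = -48
Sum: F(4, 2, 4) = (-32) + (24) + (-16) + (8) + (-16) + (-48) = -80.
Reducing mod 7: -80 ≡ 4 (mod 7).
Since F(a, b, c) ≡ 4 ≠ 0 (mod 7), P does NOT lie on the curve.


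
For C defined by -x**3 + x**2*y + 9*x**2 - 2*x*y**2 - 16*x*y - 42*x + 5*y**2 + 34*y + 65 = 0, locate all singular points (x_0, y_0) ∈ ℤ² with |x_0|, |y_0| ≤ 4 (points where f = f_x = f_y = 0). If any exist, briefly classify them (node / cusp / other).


Singular points: {(2, -3)}; classification: cusp.

Compute partial derivatives:
  f_x = -3*x**2 + 2*x*y + 18*x - 2*y**2 - 16*y - 42.
  f_y = x**2 - 4*x*y - 16*x + 10*y + 34.
Scan x_0 ∈ {−4, ..., 4}. For each x_0, f_y(x_0, y) is a polynomial in y; find its integer roots y ∈ {−4, ..., 4}, then test f_x and f at those candidates.
  x = -4: f_y(-4, y) = 26*y + 114; no integer root y with |y| ≤ 4.
  x = -3: f_y(-3, y) = 22*y + 91; no integer root y with |y| ≤ 4.
  x = -2: f_y(-2, y) = 18*y + 70; no integer root y with |y| ≤ 4.
  x = -1: f_y(-1, y) = 14*y + 51; no integer root y with |y| ≤ 4.
  x = 0: f_y(0, y) = 10*y + 34; no integer root y with |y| ≤ 4.
  x = 1: f_y(1, y) = 6*y + 19; no integer root y with |y| ≤ 4.
  x = 2: f_y(2, y) = 2*y + 6; vanishes at y ∈ {-3}. (2, -3): f_x = 0, f = 0 — SINGULAR.
  x = 3: f_y(3, y) = -2*y - 5; no integer root y with |y| ≤ 4.
  x = 4: f_y(4, y) = -6*y - 14; no integer root y with |y| ≤ 4.
Only singular point on the grid: (2, -3).
Classify: substitute x = 2 + u, y = -3 + v and expand: f = -u**3 + u**2*v - 2*u*v**2 + v**2.
No constant or linear terms (consistent with a singular point). Quadratic part: v**2. Cubic part: -u**3 + u**2*v - 2*u*v**2.
The quadratic part v**2 is a perfect square, so there is a single (double) tangent line v = 0, i.e. y = -3. Restricting the cubic part to that line (v = 0) leaves -u**3 ≠ 0, so f is not divisible by v and the branch is v² ≈ u**3 to lowest order — this is a cusp.
Classification: cusp.


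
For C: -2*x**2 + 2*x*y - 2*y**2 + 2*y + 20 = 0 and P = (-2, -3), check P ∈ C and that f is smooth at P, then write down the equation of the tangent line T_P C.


Tangent line at P: 2*x + 10*y + 34 = 0.

Step 1: f(-2, -3) = 0, so P lies on C.
Step 2: partial derivatives
  f_x(x, y) = -4*x + 2*y, f_y(x, y) = 2*x - 4*y + 2.
  f_x(P) = 2, f_y(P) = 10 (gradient nonzero, so P is smooth).
Step 3: tangent line at P: 2·(x − -2) + 10·(y − -3) = 0.
Expanding: 2*x + 10*y + 34 = 0.


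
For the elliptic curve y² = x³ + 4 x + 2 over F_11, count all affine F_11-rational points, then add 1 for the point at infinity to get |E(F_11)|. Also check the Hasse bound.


Affine points = {(4, 4), (4, 7), (5, 2), (5, 9), (6, 0)}; affine count = 5; |E(F_11)| = 6.

Discriminant check: Δ ∝ 4a³ + 27b² = 4·4³ + 27·2² = 4·64 + 27·4 ≡ 1 (mod 11). Nonzero ⇒ E is nonsingular.
For each x ∈ F_11, compute rhs = x³ + 4·x + 2 mod 11, then count y ∈ F_11 with y² ≡ rhs.
  x = 0: rhs = 2, matching y values: none (0 points).
  x = 1: rhs = 7, matching y values: none (0 points).
  x = 2: rhs = 7, matching y values: none (0 points).
  x = 3: rhs = 8, matching y values: none (0 points).
  x = 4: rhs = 5, matching y values: 4, 7 (2 points).
  x = 5: rhs = 4, matching y values: 2, 9 (2 points).
  x = 6: rhs = 0, matching y values: 0 (1 points).
  x = 7: rhs = 10, matching y values: none (0 points).
  x = 8: rhs = 7, matching y values: none (0 points).
  x = 9: rhs = 8, matching y values: none (0 points).
  x = 10: rhs = 8, matching y values: none (0 points).
Total affine count: 5.
Full point count |E(F_11)| = 5 + 1 = 6.
Hasse bound: |6 − (11+1)| = |-6| = 6 ≤ 2√11 ≈ 6.6332 ✓.


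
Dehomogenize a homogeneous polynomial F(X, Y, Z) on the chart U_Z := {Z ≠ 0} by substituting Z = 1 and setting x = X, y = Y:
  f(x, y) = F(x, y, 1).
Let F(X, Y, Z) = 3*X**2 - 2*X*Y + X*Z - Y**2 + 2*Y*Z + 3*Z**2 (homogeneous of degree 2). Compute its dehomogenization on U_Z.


f(x, y) = 3*x**2 - 2*x*y + x - y**2 + 2*y + 3

On U_Z we set Z = 1. Each monomial c·X^i·Y^j·Z^k in F becomes c·x^i·y^j·1^k = c·x^i·y^j.
Substituting Z = 1: F(X, Y, 1) = 3*x**2 - 2*x*y + x - y**2 + 2*y + 3.
Note: deg(f) ≤ deg(F) = 2; strict inequality happens when F is divisible by Z (lost terms).


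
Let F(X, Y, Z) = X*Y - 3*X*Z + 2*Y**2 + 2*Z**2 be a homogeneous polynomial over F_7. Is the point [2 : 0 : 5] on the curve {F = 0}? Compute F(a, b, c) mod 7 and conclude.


F(2,0,5) ≡ 6 (mod 7); P is NOT on the curve.

Evaluate F(2, 0, 5) term-by-term (mod 7).
  X*Y ↦ 1·2·0·1 = 0
  -3*X*Z ↦ -3·2·1·5 = -30
  2*Y**2 ↦ 2·1·0·1 = 0
  2*Z**2 ↦ 2·1·1·25 = 50
Sum: F(2, 0, 5) = (0) + (-30) + (0) + (50) = 20.
Reducing mod 7: 20 ≡ 6 (mod 7).
Since F(a, b, c) ≡ 6 ≠ 0 (mod 7), P does NOT lie on the curve.


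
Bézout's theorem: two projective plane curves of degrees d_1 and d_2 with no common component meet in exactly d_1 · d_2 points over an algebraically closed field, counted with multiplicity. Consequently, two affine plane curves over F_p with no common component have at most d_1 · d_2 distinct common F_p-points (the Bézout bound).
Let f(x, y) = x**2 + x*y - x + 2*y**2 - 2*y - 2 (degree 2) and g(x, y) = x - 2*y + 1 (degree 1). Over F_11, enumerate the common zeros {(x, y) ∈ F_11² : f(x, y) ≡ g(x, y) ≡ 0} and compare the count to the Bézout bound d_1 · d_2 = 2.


Common zeros: {(4, 8), (10, 0)}; count = 2; Bézout bound = 2.

deg(f) = 2, deg(g) = 1, so Bézout bound = 2.
Scan x ∈ F_11. For each x, list the y ∈ F_11 with f(x, y) ≡ 0 and those with g(x, y) ≡ 0 (mod 11); the common zeros in that column are the intersection.
  x = 0: f ≡ 0 at y ∈ {4, 8}; g ≡ 0 at y ∈ {6}; common: ∅.
  x = 1: f ≡ 0 at y ∈ ∅; g ≡ 0 at y ∈ {1}; common: ∅.
  x = 2: f ≡ 0 at y ∈ {0}; g ≡ 0 at y ∈ {7}; common: ∅.
  x = 3: f ≡ 0 at y ∈ ∅; g ≡ 0 at y ∈ {2}; common: ∅.
  x = 4: f ≡ 0 at y ∈ {2, 8}; g ≡ 0 at y ∈ {8}; common: {8}.
  x = 5: f ≡ 0 at y ∈ ∅; g ≡ 0 at y ∈ {3}; common: ∅.
  x = 6: f ≡ 0 at y ∈ {2, 7}; g ≡ 0 at y ∈ {9}; common: ∅.
  x = 7: f ≡ 0 at y ∈ ∅; g ≡ 0 at y ∈ {4}; common: ∅.
  x = 8: f ≡ 0 at y ∈ {4}; g ≡ 0 at y ∈ {10}; common: ∅.
  x = 9: f ≡ 0 at y ∈ ∅; g ≡ 0 at y ∈ {5}; common: ∅.
  x = 10: f ≡ 0 at y ∈ {0, 7}; g ≡ 0 at y ∈ {0}; common: {0}.
Collecting: common zeros = {(4, 8), (10, 0)}, so the count is 2.
Comparison with the Bézout bound: 2 ≤ 2 = deg(f)·deg(g), as expected for curves with no common component (the bound is attained).


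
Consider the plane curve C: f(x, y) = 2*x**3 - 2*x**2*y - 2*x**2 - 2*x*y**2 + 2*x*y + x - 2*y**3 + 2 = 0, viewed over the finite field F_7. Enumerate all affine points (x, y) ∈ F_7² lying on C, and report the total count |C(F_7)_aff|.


Affine F_7-points: {(0, 1), (0, 2), (0, 4), (1, 2), (2, 2), (2, 4), (2, 6), (3, 1), (3, 4), (3, 6), (6, 1)}; count = 11.

For each of the 49 pairs (x, y) ∈ F_7², evaluate f(x, y) mod 7. Record the zeros.
  x = 0: [0↦2, 1↦0, 2↦0, 3↦4, 4↦0, 5↦4, 6↦4]  zeros at y ∈ {1, 2, 4}
  x = 1: [0↦3, 1↦6, 2↦0, 3↦1, 4↦4, 5↦4, 6↦3]  zeros at y ∈ {2}
  x = 2: [0↦5, 1↦2, 2↦0, 3↦1, 4↦0, 5↦6, 6↦0]  zeros at y ∈ {2, 4, 6}
  x = 3: [0↦6, 1↦0, 2↦5, 3↦2, 4↦0, 5↦1, 6↦0]  zeros at y ∈ {1, 4, 6}
  x = 4: [0↦4, 1↦5, 2↦6, 3↦2, 4↦2, 5↦1, 6↦1]  zeros at y ∈ ∅
  x = 5: [0↦4, 1↦1, 2↦1, 3↦6, 4↦4, 5↦4, 6↦1]  zeros at y ∈ ∅
  x = 6: [0↦4, 1↦0, 2↦2, 3↦5, 4↦4, 5↦1, 6↦5]  zeros at y ∈ {1}
Collecting zeros: affine points = {(0, 1), (0, 2), (0, 4), (1, 2), (2, 2), (2, 4), (2, 6), (3, 1), (3, 4), (3, 6), (6, 1)}.
Total count |C(F_7)_aff| = 11.


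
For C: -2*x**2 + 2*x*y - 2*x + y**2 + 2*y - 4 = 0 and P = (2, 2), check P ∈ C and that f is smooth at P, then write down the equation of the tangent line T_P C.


Tangent line at P: -6*x + 10*y - 8 = 0.

Step 1: f(2, 2) = 0, so P lies on C.
Step 2: partial derivatives
  f_x(x, y) = -4*x + 2*y - 2, f_y(x, y) = 2*x + 2*y + 2.
  f_x(P) = -6, f_y(P) = 10 (gradient nonzero, so P is smooth).
Step 3: tangent line at P: -6·(x − 2) + 10·(y − 2) = 0.
Expanding: -6*x + 10*y - 8 = 0.


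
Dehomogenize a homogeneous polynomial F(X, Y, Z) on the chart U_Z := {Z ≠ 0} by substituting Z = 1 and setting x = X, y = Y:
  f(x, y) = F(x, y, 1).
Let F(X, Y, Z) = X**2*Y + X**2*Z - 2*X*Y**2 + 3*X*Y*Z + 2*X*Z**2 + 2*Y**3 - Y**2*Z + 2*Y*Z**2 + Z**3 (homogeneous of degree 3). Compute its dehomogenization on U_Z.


f(x, y) = x**2*y + x**2 - 2*x*y**2 + 3*x*y + 2*x + 2*y**3 - y**2 + 2*y + 1

On U_Z we set Z = 1. Each monomial c·X^i·Y^j·Z^k in F becomes c·x^i·y^j·1^k = c·x^i·y^j.
Substituting Z = 1: F(X, Y, 1) = x**2*y + x**2 - 2*x*y**2 + 3*x*y + 2*x + 2*y**3 - y**2 + 2*y + 1.
Note: deg(f) ≤ deg(F) = 3; strict inequality happens when F is divisible by Z (lost terms).


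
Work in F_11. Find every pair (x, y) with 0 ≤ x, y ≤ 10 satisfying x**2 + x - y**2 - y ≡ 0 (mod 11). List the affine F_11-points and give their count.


Affine F_11-points: {(0, 0), (0, 10), (1, 1), (1, 9), (2, 2), (2, 8), (3, 3), (3, 7), (4, 4), (4, 6), (5, 5), (6, 4), (6, 6), (7, 3), (7, 7), (8, 2), (8, 8), (9, 1), (9, 9), (10, 0), (10, 10)}; count = 21.

For each of the 121 pairs (x, y) ∈ F_11², evaluate f(x, y) mod 11. Record the zeros.
  x = 0: [0↦0, 1↦9, 2↦5, 3↦10, 4↦2, 5↦3, 6↦2, 7↦10, 8↦5, 9↦9, 10↦0]  zeros at y ∈ {0, 10}
  x = 1: [0↦2, 1↦0, 2↦7, 3↦1, 4↦4, 5↦5, 6↦4, 7↦1, 8↦7, 9↦0, 10↦2]  zeros at y ∈ {1, 9}
  x = 2: [0↦6, 1↦4, 2↦0, 3↦5, 4↦8, 5↦9, 6↦8, 7↦5, 8↦0, 9↦4, 10↦6]  zeros at y ∈ {2, 8}
  x = 3: [0↦1, 1↦10, 2↦6, 3↦0, 4↦3, 5↦4, 6↦3, 7↦0, 8↦6, 9↦10, 10↦1]  zeros at y ∈ {3, 7}
  x = 4: [0↦9, 1↦7, 2↦3, 3↦8, 4↦0, 5↦1, 6↦0, 7↦8, 8↦3, 9↦7, 10↦9]  zeros at y ∈ {4, 6}
  x = 5: [0↦8, 1↦6, 2↦2, 3↦7, 4↦10, 5↦0, 6↦10, 7↦7, 8↦2, 9↦6, 10↦8]  zeros at y ∈ {5}
  x = 6: [0↦9, 1↦7, 2↦3, 3↦8, 4↦0, 5↦1, 6↦0, 7↦8, 8↦3, 9↦7, 10↦9]  zeros at y ∈ {4, 6}
  x = 7: [0↦1, 1↦10, 2↦6, 3↦0, 4↦3, 5↦4, 6↦3, 7↦0, 8↦6, 9↦10, 10↦1]  zeros at y ∈ {3, 7}
  x = 8: [0↦6, 1↦4, 2↦0, 3↦5, 4↦8, 5↦9, 6↦8, 7↦5, 8↦0, 9↦4, 10↦6]  zeros at y ∈ {2, 8}
  x = 9: [0↦2, 1↦0, 2↦7, 3↦1, 4↦4, 5↦5, 6↦4, 7↦1, 8↦7, 9↦0, 10↦2]  zeros at y ∈ {1, 9}
  x = 10: [0↦0, 1↦9, 2↦5, 3↦10, 4↦2, 5↦3, 6↦2, 7↦10, 8↦5, 9↦9, 10↦0]  zeros at y ∈ {0, 10}
Collecting zeros: affine points = {(0, 0), (0, 10), (1, 1), (1, 9), (2, 2), (2, 8), (3, 3), (3, 7), (4, 4), (4, 6), (5, 5), (6, 4), (6, 6), (7, 3), (7, 7), (8, 2), (8, 8), (9, 1), (9, 9), (10, 0), (10, 10)}.
Total count |C(F_11)_aff| = 21.


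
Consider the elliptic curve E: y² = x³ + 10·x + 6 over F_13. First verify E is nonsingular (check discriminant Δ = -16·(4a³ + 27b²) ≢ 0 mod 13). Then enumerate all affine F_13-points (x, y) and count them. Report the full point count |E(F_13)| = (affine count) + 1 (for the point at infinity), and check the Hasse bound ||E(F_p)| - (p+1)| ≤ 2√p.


Affine points = {(1, 2), (1, 11), (5, 5), (5, 8), (6, 3), (6, 10), (7, 4), (7, 9), (8, 0), (10, 1), (10, 12), (11, 2), (11, 11)}; affine count = 13; |E(F_13)| = 14.

Discriminant check: Δ ∝ 4a³ + 27b² = 4·10³ + 27·6² = 4·1000 + 27·36 ≡ 6 (mod 13). Nonzero ⇒ E is nonsingular.
For each x ∈ F_13, compute rhs = x³ + 10·x + 6 mod 13, then count y ∈ F_13 with y² ≡ rhs.
  x = 0: rhs = 6, matching y values: none (0 points).
  x = 1: rhs = 4, matching y values: 2, 11 (2 points).
  x = 2: rhs = 8, matching y values: none (0 points).
  x = 3: rhs = 11, matching y values: none (0 points).
  x = 4: rhs = 6, matching y values: none (0 points).
  x = 5: rhs = 12, matching y values: 5, 8 (2 points).
  x = 6: rhs = 9, matching y values: 3, 10 (2 points).
  x = 7: rhs = 3, matching y values: 4, 9 (2 points).
  x = 8: rhs = 0, matching y values: 0 (1 points).
  x = 9: rhs = 6, matching y values: none (0 points).
  x = 10: rhs = 1, matching y values: 1, 12 (2 points).
  x = 11: rhs = 4, matching y values: 2, 11 (2 points).
  x = 12: rhs = 8, matching y values: none (0 points).
Total affine count: 13.
Full point count |E(F_13)| = 13 + 1 = 14.
Hasse bound: |14 − (13+1)| = |0| = 0 ≤ 2√13 ≈ 7.2111 ✓.


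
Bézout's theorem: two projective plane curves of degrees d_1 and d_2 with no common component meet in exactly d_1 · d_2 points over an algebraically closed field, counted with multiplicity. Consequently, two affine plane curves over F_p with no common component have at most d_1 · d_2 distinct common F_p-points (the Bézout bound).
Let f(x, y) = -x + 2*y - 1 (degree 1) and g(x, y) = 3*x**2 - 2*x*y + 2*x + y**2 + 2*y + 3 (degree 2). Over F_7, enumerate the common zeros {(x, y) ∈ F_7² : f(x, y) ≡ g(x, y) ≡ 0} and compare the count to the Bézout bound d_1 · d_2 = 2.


Common zeros: ∅; count = 0; Bézout bound = 2.

deg(f) = 1, deg(g) = 2, so Bézout bound = 2.
Scan x ∈ F_7. For each x, list the y ∈ F_7 with f(x, y) ≡ 0 and those with g(x, y) ≡ 0 (mod 7); the common zeros in that column are the intersection.
  x = 0: f ≡ 0 at y ∈ {4}; g ≡ 0 at y ∈ ∅; common: ∅.
  x = 1: f ≡ 0 at y ∈ {1}; g ≡ 0 at y ∈ ∅; common: ∅.
  x = 2: f ≡ 0 at y ∈ {5}; g ≡ 0 at y ∈ ∅; common: ∅.
  x = 3: f ≡ 0 at y ∈ {2}; g ≡ 0 at y ∈ ∅; common: ∅.
  x = 4: f ≡ 0 at y ∈ {6}; g ≡ 0 at y ∈ ∅; common: ∅.
  x = 5: f ≡ 0 at y ∈ {3}; g ≡ 0 at y ∈ ∅; common: ∅.
  x = 6: f ≡ 0 at y ∈ {0}; g ≡ 0 at y ∈ {5}; common: ∅.
Collecting: common zeros = ∅, so the count is 0.
Comparison with the Bézout bound: 0 ≤ 2 = deg(f)·deg(g), as expected for curves with no common component (the affine F_7-count falls short of the bound because intersections may lie at infinity, over extension fields, or carry multiplicity).


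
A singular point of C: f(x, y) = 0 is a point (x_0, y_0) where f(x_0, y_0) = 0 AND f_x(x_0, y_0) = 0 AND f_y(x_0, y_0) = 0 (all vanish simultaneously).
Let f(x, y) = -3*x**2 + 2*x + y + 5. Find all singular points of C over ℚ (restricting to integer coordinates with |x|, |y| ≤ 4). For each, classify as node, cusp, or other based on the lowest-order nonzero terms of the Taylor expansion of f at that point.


No singular points in the scanned grid; C is smooth there.

Compute partial derivatives:
  f_x = 2 - 6*x.
  f_y = 1.
f_y = 1 is a nonzero constant, so f_y never vanishes: no point (x, y) can satisfy f = f_x = f_y = 0. In particular no (x, y) ∈ {−4, ..., 4}² is singular; the curve is smooth.
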